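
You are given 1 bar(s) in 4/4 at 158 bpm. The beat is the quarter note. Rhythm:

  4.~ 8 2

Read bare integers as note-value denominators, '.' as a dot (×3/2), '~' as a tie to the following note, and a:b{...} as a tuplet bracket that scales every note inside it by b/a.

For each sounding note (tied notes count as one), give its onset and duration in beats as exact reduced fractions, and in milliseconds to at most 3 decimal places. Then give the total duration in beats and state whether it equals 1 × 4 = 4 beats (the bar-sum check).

1) 0.0ms=0b +759.494ms=2b
2) 759.494ms=2b +759.494ms=2b
Σ=4b of 4 (158bpm 4/4) — PASS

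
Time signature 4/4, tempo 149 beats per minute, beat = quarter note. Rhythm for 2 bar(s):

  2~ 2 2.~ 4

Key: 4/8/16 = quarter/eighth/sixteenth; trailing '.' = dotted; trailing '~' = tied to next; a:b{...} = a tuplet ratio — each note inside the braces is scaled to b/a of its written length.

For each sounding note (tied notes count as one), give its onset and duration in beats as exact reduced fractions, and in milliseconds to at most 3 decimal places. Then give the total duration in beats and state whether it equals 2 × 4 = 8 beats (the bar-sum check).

1) 0.0ms=0b +1610.738ms=4b
2) 1610.738ms=4b +1610.738ms=4b
Σ=8b of 8 (149bpm 4/4) — PASS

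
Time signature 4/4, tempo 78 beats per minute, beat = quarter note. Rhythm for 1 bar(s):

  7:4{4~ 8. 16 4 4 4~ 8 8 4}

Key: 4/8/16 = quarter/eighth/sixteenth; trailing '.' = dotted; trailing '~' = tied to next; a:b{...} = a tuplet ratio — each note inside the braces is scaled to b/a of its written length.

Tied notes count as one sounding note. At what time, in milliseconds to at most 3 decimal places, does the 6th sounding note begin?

note 6 onset = 22/7b = 2417.582ms

1. 0.0ms @ 0 + 769.231ms (1)
2. 769.231ms @ 1 + 109.89ms (1/7)
3. 879.121ms @ 8/7 + 439.56ms (4/7)
4. 1318.681ms @ 12/7 + 439.56ms (4/7)
5. 1758.242ms @ 16/7 + 659.341ms (6/7)
6. 2417.582ms @ 22/7 + 219.78ms (2/7)
7. 2637.363ms @ 24/7 + 439.56ms (4/7)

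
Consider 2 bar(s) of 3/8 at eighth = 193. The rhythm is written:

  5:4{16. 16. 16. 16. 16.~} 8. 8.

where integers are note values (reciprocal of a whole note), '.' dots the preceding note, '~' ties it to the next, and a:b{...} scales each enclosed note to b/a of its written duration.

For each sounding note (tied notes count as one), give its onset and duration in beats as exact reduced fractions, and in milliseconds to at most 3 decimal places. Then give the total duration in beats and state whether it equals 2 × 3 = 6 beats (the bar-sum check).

1) 0.0ms=0b +186.528ms=3/5b
2) 186.528ms=3/5b +186.528ms=3/5b
3) 373.057ms=6/5b +186.528ms=3/5b
4) 559.585ms=9/5b +186.528ms=3/5b
5) 746.114ms=12/5b +652.85ms=21/10b
6) 1398.964ms=9/2b +466.321ms=3/2b
Σ=6b of 6 (193bpm 3/8) — PASS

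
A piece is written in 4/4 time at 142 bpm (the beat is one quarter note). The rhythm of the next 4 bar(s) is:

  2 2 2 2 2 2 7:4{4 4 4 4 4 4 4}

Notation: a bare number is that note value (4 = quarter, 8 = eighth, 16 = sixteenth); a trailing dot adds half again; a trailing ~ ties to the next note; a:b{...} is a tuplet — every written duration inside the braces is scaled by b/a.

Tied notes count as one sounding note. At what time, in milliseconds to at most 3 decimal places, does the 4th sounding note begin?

note 4 onset = 6b = 2535.211ms

1. 0.0ms @ 0 + 845.07ms (2)
2. 845.07ms @ 2 + 845.07ms (2)
3. 1690.141ms @ 4 + 845.07ms (2)
4. 2535.211ms @ 6 + 845.07ms (2)
5. 3380.282ms @ 8 + 845.07ms (2)
6. 4225.352ms @ 10 + 845.07ms (2)
7. 5070.423ms @ 12 + 241.449ms (4/7)
8. 5311.871ms @ 88/7 + 241.449ms (4/7)
9. 5553.32ms @ 92/7 + 241.449ms (4/7)
10. 5794.769ms @ 96/7 + 241.449ms (4/7)
11. 6036.217ms @ 100/7 + 241.449ms (4/7)
12. 6277.666ms @ 104/7 + 241.449ms (4/7)
13. 6519.115ms @ 108/7 + 241.449ms (4/7)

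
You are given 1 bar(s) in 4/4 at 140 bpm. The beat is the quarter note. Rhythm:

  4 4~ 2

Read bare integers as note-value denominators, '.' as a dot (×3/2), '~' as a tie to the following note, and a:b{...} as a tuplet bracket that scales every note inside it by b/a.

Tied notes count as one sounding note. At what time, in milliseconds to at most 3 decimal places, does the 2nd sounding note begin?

1. 0.0ms @ 0 + 428.571ms (1)
2. 428.571ms @ 1 + 1285.714ms (3)

note 2 onset = 1b = 428.571ms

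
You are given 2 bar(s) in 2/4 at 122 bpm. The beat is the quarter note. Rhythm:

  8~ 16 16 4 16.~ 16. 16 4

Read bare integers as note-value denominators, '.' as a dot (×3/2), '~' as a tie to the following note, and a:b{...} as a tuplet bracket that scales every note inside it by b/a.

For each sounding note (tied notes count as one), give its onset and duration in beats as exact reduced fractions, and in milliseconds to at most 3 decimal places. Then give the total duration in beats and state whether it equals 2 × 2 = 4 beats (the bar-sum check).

1) 0.0ms=0b +368.852ms=3/4b
2) 368.852ms=3/4b +122.951ms=1/4b
3) 491.803ms=1b +491.803ms=1b
4) 983.607ms=2b +368.852ms=3/4b
5) 1352.459ms=11/4b +122.951ms=1/4b
6) 1475.41ms=3b +491.803ms=1b
Σ=4b of 4 (122bpm 2/4) — PASS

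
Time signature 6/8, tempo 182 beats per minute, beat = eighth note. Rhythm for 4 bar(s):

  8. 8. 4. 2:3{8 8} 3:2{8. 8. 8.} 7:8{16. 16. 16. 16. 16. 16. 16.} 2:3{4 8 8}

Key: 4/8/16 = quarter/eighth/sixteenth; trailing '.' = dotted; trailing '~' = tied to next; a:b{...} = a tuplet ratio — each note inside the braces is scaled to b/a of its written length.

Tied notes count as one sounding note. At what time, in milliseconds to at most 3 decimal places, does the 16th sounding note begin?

1. 0.0ms @ 0 + 494.505ms (3/2)
2. 494.505ms @ 3/2 + 494.505ms (3/2)
3. 989.011ms @ 3 + 989.011ms (3)
4. 1978.022ms @ 6 + 494.505ms (3/2)
5. 2472.527ms @ 15/2 + 494.505ms (3/2)
6. 2967.033ms @ 9 + 329.67ms (1)
7. 3296.703ms @ 10 + 329.67ms (1)
8. 3626.374ms @ 11 + 329.67ms (1)
9. 3956.044ms @ 12 + 282.575ms (6/7)
10. 4238.619ms @ 90/7 + 282.575ms (6/7)
11. 4521.193ms @ 96/7 + 282.575ms (6/7)
12. 4803.768ms @ 102/7 + 282.575ms (6/7)
13. 5086.342ms @ 108/7 + 282.575ms (6/7)
14. 5368.917ms @ 114/7 + 282.575ms (6/7)
15. 5651.491ms @ 120/7 + 282.575ms (6/7)
16. 5934.066ms @ 18 + 989.011ms (3)
17. 6923.077ms @ 21 + 494.505ms (3/2)
18. 7417.582ms @ 45/2 + 494.505ms (3/2)

note 16 onset = 18b = 5934.066ms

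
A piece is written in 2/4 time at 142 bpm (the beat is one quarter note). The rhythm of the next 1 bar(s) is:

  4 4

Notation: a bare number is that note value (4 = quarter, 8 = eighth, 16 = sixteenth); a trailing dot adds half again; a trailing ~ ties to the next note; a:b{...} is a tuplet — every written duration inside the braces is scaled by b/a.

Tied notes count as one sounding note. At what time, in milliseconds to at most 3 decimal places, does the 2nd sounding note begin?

note 2 onset = 1b = 422.535ms

1. 0.0ms @ 0 + 422.535ms (1)
2. 422.535ms @ 1 + 422.535ms (1)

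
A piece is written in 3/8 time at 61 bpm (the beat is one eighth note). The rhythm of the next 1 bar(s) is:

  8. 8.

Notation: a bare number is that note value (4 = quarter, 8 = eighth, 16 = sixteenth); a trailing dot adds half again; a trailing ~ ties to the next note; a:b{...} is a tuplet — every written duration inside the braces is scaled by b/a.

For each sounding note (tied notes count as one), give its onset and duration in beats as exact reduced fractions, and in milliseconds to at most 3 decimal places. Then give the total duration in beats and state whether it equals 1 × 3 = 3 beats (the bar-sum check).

1) 0.0ms=0b +1475.41ms=3/2b
2) 1475.41ms=3/2b +1475.41ms=3/2b
Σ=3b of 3 (61bpm 3/8) — PASS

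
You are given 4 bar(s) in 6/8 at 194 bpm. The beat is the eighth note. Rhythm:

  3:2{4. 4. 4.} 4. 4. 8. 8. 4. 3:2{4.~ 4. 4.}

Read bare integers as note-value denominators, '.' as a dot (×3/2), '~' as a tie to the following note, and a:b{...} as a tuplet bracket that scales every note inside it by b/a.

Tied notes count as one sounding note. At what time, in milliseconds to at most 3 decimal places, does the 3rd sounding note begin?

note 3 onset = 4b = 1237.113ms

1. 0.0ms @ 0 + 618.557ms (2)
2. 618.557ms @ 2 + 618.557ms (2)
3. 1237.113ms @ 4 + 618.557ms (2)
4. 1855.67ms @ 6 + 927.835ms (3)
5. 2783.505ms @ 9 + 927.835ms (3)
6. 3711.34ms @ 12 + 463.918ms (3/2)
7. 4175.258ms @ 27/2 + 463.918ms (3/2)
8. 4639.175ms @ 15 + 927.835ms (3)
9. 5567.01ms @ 18 + 1237.113ms (4)
10. 6804.124ms @ 22 + 618.557ms (2)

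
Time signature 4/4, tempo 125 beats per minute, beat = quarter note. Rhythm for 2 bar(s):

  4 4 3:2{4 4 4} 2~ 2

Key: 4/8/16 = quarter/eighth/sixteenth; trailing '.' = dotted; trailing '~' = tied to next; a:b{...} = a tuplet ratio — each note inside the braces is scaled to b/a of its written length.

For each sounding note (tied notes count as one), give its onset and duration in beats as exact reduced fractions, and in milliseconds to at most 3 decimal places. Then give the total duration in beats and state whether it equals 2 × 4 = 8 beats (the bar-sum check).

1) 0.0ms=0b +480.0ms=1b
2) 480.0ms=1b +480.0ms=1b
3) 960.0ms=2b +320.0ms=2/3b
4) 1280.0ms=8/3b +320.0ms=2/3b
5) 1600.0ms=10/3b +320.0ms=2/3b
6) 1920.0ms=4b +1920.0ms=4b
Σ=8b of 8 (125bpm 4/4) — PASS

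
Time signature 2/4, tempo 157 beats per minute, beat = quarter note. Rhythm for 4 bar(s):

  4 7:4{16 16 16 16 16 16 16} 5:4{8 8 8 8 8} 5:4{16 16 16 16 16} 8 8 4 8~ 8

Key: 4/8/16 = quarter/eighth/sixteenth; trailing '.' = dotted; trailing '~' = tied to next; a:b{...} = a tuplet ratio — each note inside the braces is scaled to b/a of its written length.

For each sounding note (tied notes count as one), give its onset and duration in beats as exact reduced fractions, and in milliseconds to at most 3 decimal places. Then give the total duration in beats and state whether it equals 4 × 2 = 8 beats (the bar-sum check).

1) 0.0ms=0b +382.166ms=1b
2) 382.166ms=1b +54.595ms=1/7b
3) 436.761ms=8/7b +54.595ms=1/7b
4) 491.356ms=9/7b +54.595ms=1/7b
5) 545.951ms=10/7b +54.595ms=1/7b
6) 600.546ms=11/7b +54.595ms=1/7b
7) 655.141ms=12/7b +54.595ms=1/7b
8) 709.736ms=13/7b +54.595ms=1/7b
9) 764.331ms=2b +152.866ms=2/5b
10) 917.197ms=12/5b +152.866ms=2/5b
11) 1070.064ms=14/5b +152.866ms=2/5b
12) 1222.93ms=16/5b +152.866ms=2/5b
13) 1375.796ms=18/5b +152.866ms=2/5b
14) 1528.662ms=4b +76.433ms=1/5b
15) 1605.096ms=21/5b +76.433ms=1/5b
16) 1681.529ms=22/5b +76.433ms=1/5b
17) 1757.962ms=23/5b +76.433ms=1/5b
18) 1834.395ms=24/5b +76.433ms=1/5b
19) 1910.828ms=5b +191.083ms=1/2b
20) 2101.911ms=11/2b +191.083ms=1/2b
21) 2292.994ms=6b +382.166ms=1b
22) 2675.159ms=7b +382.166ms=1b
Σ=8b of 8 (157bpm 2/4) — PASS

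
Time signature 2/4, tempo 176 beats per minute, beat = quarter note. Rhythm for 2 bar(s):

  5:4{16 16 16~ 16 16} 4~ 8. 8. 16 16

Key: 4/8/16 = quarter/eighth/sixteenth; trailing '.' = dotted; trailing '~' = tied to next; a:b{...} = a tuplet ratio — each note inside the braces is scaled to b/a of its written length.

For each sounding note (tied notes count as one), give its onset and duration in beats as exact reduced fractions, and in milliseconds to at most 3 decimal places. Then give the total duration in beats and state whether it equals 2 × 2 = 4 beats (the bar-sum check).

1) 0.0ms=0b +68.182ms=1/5b
2) 68.182ms=1/5b +68.182ms=1/5b
3) 136.364ms=2/5b +136.364ms=2/5b
4) 272.727ms=4/5b +68.182ms=1/5b
5) 340.909ms=1b +596.591ms=7/4b
6) 937.5ms=11/4b +255.682ms=3/4b
7) 1193.182ms=7/2b +85.227ms=1/4b
8) 1278.409ms=15/4b +85.227ms=1/4b
Σ=4b of 4 (176bpm 2/4) — PASS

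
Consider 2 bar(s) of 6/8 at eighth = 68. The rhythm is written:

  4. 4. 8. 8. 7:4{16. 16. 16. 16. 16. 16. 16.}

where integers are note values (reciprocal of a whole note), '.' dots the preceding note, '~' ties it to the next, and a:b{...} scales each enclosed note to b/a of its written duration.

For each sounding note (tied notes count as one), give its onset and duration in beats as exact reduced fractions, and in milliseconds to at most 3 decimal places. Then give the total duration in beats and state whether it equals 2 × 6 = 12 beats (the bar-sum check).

1) 0.0ms=0b +2647.059ms=3b
2) 2647.059ms=3b +2647.059ms=3b
3) 5294.118ms=6b +1323.529ms=3/2b
4) 6617.647ms=15/2b +1323.529ms=3/2b
5) 7941.176ms=9b +378.151ms=3/7b
6) 8319.328ms=66/7b +378.151ms=3/7b
7) 8697.479ms=69/7b +378.151ms=3/7b
8) 9075.63ms=72/7b +378.151ms=3/7b
9) 9453.782ms=75/7b +378.151ms=3/7b
10) 9831.933ms=78/7b +378.151ms=3/7b
11) 10210.084ms=81/7b +378.151ms=3/7b
Σ=12b of 12 (68bpm 6/8) — PASS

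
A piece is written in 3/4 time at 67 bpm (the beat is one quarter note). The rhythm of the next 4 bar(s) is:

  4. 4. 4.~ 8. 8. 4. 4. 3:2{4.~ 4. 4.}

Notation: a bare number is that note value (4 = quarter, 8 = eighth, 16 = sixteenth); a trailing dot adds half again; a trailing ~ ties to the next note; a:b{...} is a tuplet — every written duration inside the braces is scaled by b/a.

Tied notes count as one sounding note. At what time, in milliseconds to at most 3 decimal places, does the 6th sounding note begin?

note 6 onset = 15/2b = 6716.418ms

1. 0.0ms @ 0 + 1343.284ms (3/2)
2. 1343.284ms @ 3/2 + 1343.284ms (3/2)
3. 2686.567ms @ 3 + 2014.925ms (9/4)
4. 4701.493ms @ 21/4 + 671.642ms (3/4)
5. 5373.134ms @ 6 + 1343.284ms (3/2)
6. 6716.418ms @ 15/2 + 1343.284ms (3/2)
7. 8059.701ms @ 9 + 1791.045ms (2)
8. 9850.746ms @ 11 + 895.522ms (1)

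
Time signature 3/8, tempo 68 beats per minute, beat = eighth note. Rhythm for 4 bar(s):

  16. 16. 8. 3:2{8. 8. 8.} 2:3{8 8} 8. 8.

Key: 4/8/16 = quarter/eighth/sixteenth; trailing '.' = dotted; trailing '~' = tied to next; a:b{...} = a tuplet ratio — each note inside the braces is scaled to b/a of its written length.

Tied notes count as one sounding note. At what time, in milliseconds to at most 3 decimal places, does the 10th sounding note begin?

1. 0.0ms @ 0 + 661.765ms (3/4)
2. 661.765ms @ 3/4 + 661.765ms (3/4)
3. 1323.529ms @ 3/2 + 1323.529ms (3/2)
4. 2647.059ms @ 3 + 882.353ms (1)
5. 3529.412ms @ 4 + 882.353ms (1)
6. 4411.765ms @ 5 + 882.353ms (1)
7. 5294.118ms @ 6 + 1323.529ms (3/2)
8. 6617.647ms @ 15/2 + 1323.529ms (3/2)
9. 7941.176ms @ 9 + 1323.529ms (3/2)
10. 9264.706ms @ 21/2 + 1323.529ms (3/2)

note 10 onset = 21/2b = 9264.706ms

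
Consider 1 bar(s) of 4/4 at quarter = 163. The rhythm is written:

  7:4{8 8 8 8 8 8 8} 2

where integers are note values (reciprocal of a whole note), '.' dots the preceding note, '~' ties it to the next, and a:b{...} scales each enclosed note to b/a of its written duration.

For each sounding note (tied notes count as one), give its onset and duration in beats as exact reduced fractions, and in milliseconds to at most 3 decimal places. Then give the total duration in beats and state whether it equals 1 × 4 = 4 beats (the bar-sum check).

1) 0.0ms=0b +105.171ms=2/7b
2) 105.171ms=2/7b +105.171ms=2/7b
3) 210.342ms=4/7b +105.171ms=2/7b
4) 315.513ms=6/7b +105.171ms=2/7b
5) 420.684ms=8/7b +105.171ms=2/7b
6) 525.855ms=10/7b +105.171ms=2/7b
7) 631.025ms=12/7b +105.171ms=2/7b
8) 736.196ms=2b +736.196ms=2b
Σ=4b of 4 (163bpm 4/4) — PASS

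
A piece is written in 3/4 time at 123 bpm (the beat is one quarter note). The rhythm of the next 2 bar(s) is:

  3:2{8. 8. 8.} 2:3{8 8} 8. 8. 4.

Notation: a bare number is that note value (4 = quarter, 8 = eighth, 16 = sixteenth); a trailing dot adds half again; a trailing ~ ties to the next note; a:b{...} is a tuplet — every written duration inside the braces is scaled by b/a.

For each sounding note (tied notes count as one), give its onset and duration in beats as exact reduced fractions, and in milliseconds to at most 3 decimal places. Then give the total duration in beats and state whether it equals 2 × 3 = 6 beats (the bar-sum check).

1) 0.0ms=0b +243.902ms=1/2b
2) 243.902ms=1/2b +243.902ms=1/2b
3) 487.805ms=1b +243.902ms=1/2b
4) 731.707ms=3/2b +365.854ms=3/4b
5) 1097.561ms=9/4b +365.854ms=3/4b
6) 1463.415ms=3b +365.854ms=3/4b
7) 1829.268ms=15/4b +365.854ms=3/4b
8) 2195.122ms=9/2b +731.707ms=3/2b
Σ=6b of 6 (123bpm 3/4) — PASS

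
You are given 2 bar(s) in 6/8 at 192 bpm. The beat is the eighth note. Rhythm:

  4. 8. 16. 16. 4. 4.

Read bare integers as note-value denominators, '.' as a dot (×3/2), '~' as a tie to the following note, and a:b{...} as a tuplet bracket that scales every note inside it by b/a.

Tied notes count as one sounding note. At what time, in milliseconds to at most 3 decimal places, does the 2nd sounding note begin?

note 2 onset = 3b = 937.5ms

1. 0.0ms @ 0 + 937.5ms (3)
2. 937.5ms @ 3 + 468.75ms (3/2)
3. 1406.25ms @ 9/2 + 234.375ms (3/4)
4. 1640.625ms @ 21/4 + 234.375ms (3/4)
5. 1875.0ms @ 6 + 937.5ms (3)
6. 2812.5ms @ 9 + 937.5ms (3)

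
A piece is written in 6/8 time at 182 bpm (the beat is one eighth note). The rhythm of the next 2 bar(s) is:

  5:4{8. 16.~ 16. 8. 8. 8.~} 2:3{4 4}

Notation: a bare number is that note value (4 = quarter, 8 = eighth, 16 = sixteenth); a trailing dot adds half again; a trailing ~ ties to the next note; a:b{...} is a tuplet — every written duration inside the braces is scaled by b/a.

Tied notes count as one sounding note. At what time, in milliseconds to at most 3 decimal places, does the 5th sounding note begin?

1. 0.0ms @ 0 + 395.604ms (6/5)
2. 395.604ms @ 6/5 + 395.604ms (6/5)
3. 791.209ms @ 12/5 + 395.604ms (6/5)
4. 1186.813ms @ 18/5 + 395.604ms (6/5)
5. 1582.418ms @ 24/5 + 1384.615ms (21/5)
6. 2967.033ms @ 9 + 989.011ms (3)

note 5 onset = 24/5b = 1582.418ms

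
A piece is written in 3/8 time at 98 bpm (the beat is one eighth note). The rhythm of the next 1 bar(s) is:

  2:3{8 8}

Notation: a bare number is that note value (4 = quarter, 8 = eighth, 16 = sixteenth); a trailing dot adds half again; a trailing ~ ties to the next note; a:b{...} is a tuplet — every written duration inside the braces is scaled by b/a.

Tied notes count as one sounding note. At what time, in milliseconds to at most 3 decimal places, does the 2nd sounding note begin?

note 2 onset = 3/2b = 918.367ms

1. 0.0ms @ 0 + 918.367ms (3/2)
2. 918.367ms @ 3/2 + 918.367ms (3/2)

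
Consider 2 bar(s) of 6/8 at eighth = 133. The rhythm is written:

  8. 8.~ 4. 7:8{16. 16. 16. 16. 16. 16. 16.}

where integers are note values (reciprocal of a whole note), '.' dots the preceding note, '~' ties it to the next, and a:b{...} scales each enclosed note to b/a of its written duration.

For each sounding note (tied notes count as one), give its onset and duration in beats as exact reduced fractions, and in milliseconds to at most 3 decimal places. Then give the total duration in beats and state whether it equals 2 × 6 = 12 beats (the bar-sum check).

1) 0.0ms=0b +676.692ms=3/2b
2) 676.692ms=3/2b +2030.075ms=9/2b
3) 2706.767ms=6b +386.681ms=6/7b
4) 3093.448ms=48/7b +386.681ms=6/7b
5) 3480.129ms=54/7b +386.681ms=6/7b
6) 3866.81ms=60/7b +386.681ms=6/7b
7) 4253.491ms=66/7b +386.681ms=6/7b
8) 4640.172ms=72/7b +386.681ms=6/7b
9) 5026.853ms=78/7b +386.681ms=6/7b
Σ=12b of 12 (133bpm 6/8) — PASS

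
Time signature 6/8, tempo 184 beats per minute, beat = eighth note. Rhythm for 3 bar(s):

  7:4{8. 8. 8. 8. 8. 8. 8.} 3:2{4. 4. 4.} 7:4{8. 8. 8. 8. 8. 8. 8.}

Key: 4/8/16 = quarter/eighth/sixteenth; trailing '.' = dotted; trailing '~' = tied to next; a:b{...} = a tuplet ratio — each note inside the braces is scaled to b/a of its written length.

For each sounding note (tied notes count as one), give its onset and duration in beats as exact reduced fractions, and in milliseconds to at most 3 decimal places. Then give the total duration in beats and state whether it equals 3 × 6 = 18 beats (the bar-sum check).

1) 0.0ms=0b +279.503ms=6/7b
2) 279.503ms=6/7b +279.503ms=6/7b
3) 559.006ms=12/7b +279.503ms=6/7b
4) 838.509ms=18/7b +279.503ms=6/7b
5) 1118.012ms=24/7b +279.503ms=6/7b
6) 1397.516ms=30/7b +279.503ms=6/7b
7) 1677.019ms=36/7b +279.503ms=6/7b
8) 1956.522ms=6b +652.174ms=2b
9) 2608.696ms=8b +652.174ms=2b
10) 3260.87ms=10b +652.174ms=2b
11) 3913.043ms=12b +279.503ms=6/7b
12) 4192.547ms=90/7b +279.503ms=6/7b
13) 4472.05ms=96/7b +279.503ms=6/7b
14) 4751.553ms=102/7b +279.503ms=6/7b
15) 5031.056ms=108/7b +279.503ms=6/7b
16) 5310.559ms=114/7b +279.503ms=6/7b
17) 5590.062ms=120/7b +279.503ms=6/7b
Σ=18b of 18 (184bpm 6/8) — PASS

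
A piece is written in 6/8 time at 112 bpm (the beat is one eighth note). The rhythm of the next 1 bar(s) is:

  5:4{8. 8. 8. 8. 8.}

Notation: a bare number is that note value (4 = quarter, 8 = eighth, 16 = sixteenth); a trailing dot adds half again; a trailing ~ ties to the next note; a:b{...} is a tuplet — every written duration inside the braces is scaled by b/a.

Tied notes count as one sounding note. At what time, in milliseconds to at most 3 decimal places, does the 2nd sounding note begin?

1. 0.0ms @ 0 + 642.857ms (6/5)
2. 642.857ms @ 6/5 + 642.857ms (6/5)
3. 1285.714ms @ 12/5 + 642.857ms (6/5)
4. 1928.571ms @ 18/5 + 642.857ms (6/5)
5. 2571.429ms @ 24/5 + 642.857ms (6/5)

note 2 onset = 6/5b = 642.857ms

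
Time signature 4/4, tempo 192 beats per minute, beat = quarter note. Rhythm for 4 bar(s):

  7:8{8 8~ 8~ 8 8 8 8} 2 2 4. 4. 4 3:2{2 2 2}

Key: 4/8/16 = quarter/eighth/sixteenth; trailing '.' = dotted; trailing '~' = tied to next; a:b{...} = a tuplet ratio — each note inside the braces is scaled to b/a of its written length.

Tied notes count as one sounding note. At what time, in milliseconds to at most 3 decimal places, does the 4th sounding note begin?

note 4 onset = 20/7b = 892.857ms

1. 0.0ms @ 0 + 178.571ms (4/7)
2. 178.571ms @ 4/7 + 535.714ms (12/7)
3. 714.286ms @ 16/7 + 178.571ms (4/7)
4. 892.857ms @ 20/7 + 178.571ms (4/7)
5. 1071.429ms @ 24/7 + 178.571ms (4/7)
6. 1250.0ms @ 4 + 625.0ms (2)
7. 1875.0ms @ 6 + 625.0ms (2)
8. 2500.0ms @ 8 + 468.75ms (3/2)
9. 2968.75ms @ 19/2 + 468.75ms (3/2)
10. 3437.5ms @ 11 + 312.5ms (1)
11. 3750.0ms @ 12 + 416.667ms (4/3)
12. 4166.667ms @ 40/3 + 416.667ms (4/3)
13. 4583.333ms @ 44/3 + 416.667ms (4/3)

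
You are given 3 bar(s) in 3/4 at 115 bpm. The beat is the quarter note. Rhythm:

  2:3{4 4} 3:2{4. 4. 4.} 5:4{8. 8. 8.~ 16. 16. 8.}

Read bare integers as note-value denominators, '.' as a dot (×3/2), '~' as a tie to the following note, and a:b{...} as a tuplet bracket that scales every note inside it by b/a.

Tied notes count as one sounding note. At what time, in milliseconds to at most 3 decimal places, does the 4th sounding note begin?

1. 0.0ms @ 0 + 782.609ms (3/2)
2. 782.609ms @ 3/2 + 782.609ms (3/2)
3. 1565.217ms @ 3 + 521.739ms (1)
4. 2086.957ms @ 4 + 521.739ms (1)
5. 2608.696ms @ 5 + 521.739ms (1)
6. 3130.435ms @ 6 + 313.043ms (3/5)
7. 3443.478ms @ 33/5 + 313.043ms (3/5)
8. 3756.522ms @ 36/5 + 469.565ms (9/10)
9. 4226.087ms @ 81/10 + 156.522ms (3/10)
10. 4382.609ms @ 42/5 + 313.043ms (3/5)

note 4 onset = 4b = 2086.957ms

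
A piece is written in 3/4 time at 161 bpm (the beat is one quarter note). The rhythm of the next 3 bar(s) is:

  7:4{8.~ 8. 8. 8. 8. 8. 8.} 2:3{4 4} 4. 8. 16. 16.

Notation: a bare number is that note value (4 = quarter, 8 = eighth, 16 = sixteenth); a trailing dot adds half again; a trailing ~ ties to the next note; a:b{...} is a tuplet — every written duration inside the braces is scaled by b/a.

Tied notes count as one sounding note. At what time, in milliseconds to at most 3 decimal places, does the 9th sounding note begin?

note 9 onset = 6b = 2236.025ms

1. 0.0ms @ 0 + 319.432ms (6/7)
2. 319.432ms @ 6/7 + 159.716ms (3/7)
3. 479.148ms @ 9/7 + 159.716ms (3/7)
4. 638.864ms @ 12/7 + 159.716ms (3/7)
5. 798.58ms @ 15/7 + 159.716ms (3/7)
6. 958.296ms @ 18/7 + 159.716ms (3/7)
7. 1118.012ms @ 3 + 559.006ms (3/2)
8. 1677.019ms @ 9/2 + 559.006ms (3/2)
9. 2236.025ms @ 6 + 559.006ms (3/2)
10. 2795.031ms @ 15/2 + 279.503ms (3/4)
11. 3074.534ms @ 33/4 + 139.752ms (3/8)
12. 3214.286ms @ 69/8 + 139.752ms (3/8)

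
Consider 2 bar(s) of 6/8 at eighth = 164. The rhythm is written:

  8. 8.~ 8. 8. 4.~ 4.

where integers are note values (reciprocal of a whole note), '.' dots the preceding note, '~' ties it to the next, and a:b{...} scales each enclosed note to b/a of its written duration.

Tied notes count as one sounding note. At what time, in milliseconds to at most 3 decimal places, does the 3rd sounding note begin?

1. 0.0ms @ 0 + 548.78ms (3/2)
2. 548.78ms @ 3/2 + 1097.561ms (3)
3. 1646.341ms @ 9/2 + 548.78ms (3/2)
4. 2195.122ms @ 6 + 2195.122ms (6)

note 3 onset = 9/2b = 1646.341ms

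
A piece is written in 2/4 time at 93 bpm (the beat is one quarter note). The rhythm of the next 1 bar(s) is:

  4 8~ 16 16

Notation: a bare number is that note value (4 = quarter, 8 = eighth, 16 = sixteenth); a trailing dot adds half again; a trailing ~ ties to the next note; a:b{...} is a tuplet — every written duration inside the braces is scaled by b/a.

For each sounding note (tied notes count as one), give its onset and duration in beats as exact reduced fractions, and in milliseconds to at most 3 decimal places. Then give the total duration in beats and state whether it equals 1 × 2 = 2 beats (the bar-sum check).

1) 0.0ms=0b +645.161ms=1b
2) 645.161ms=1b +483.871ms=3/4b
3) 1129.032ms=7/4b +161.29ms=1/4b
Σ=2b of 2 (93bpm 2/4) — PASS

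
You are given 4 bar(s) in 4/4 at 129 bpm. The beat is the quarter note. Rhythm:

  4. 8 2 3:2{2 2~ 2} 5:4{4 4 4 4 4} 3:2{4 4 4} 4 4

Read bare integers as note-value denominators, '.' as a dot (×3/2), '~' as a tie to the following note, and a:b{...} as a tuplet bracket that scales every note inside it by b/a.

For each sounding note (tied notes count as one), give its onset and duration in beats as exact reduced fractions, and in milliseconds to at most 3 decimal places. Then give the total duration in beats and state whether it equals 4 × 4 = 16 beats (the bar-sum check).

1) 0.0ms=0b +697.674ms=3/2b
2) 697.674ms=3/2b +232.558ms=1/2b
3) 930.233ms=2b +930.233ms=2b
4) 1860.465ms=4b +620.155ms=4/3b
5) 2480.62ms=16/3b +1240.31ms=8/3b
6) 3720.93ms=8b +372.093ms=4/5b
7) 4093.023ms=44/5b +372.093ms=4/5b
8) 4465.116ms=48/5b +372.093ms=4/5b
9) 4837.209ms=52/5b +372.093ms=4/5b
10) 5209.302ms=56/5b +372.093ms=4/5b
11) 5581.395ms=12b +310.078ms=2/3b
12) 5891.473ms=38/3b +310.078ms=2/3b
13) 6201.55ms=40/3b +310.078ms=2/3b
14) 6511.628ms=14b +465.116ms=1b
15) 6976.744ms=15b +465.116ms=1b
Σ=16b of 16 (129bpm 4/4) — PASS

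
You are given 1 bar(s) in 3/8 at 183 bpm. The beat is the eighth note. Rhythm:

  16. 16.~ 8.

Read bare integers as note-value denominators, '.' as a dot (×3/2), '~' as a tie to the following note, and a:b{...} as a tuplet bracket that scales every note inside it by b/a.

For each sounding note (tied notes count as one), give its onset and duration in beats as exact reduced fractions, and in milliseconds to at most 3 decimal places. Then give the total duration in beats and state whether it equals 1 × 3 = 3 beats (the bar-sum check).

1) 0.0ms=0b +245.902ms=3/4b
2) 245.902ms=3/4b +737.705ms=9/4b
Σ=3b of 3 (183bpm 3/8) — PASS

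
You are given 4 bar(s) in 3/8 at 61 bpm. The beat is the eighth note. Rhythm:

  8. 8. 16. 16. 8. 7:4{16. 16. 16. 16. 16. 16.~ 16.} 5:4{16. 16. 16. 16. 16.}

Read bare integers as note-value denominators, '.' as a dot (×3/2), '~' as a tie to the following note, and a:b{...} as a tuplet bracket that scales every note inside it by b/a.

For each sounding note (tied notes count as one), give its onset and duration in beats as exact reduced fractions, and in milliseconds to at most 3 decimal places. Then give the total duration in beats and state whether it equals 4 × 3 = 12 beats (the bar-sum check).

1) 0.0ms=0b +1475.41ms=3/2b
2) 1475.41ms=3/2b +1475.41ms=3/2b
3) 2950.82ms=3b +737.705ms=3/4b
4) 3688.525ms=15/4b +737.705ms=3/4b
5) 4426.23ms=9/2b +1475.41ms=3/2b
6) 5901.639ms=6b +421.546ms=3/7b
7) 6323.185ms=45/7b +421.546ms=3/7b
8) 6744.731ms=48/7b +421.546ms=3/7b
9) 7166.276ms=51/7b +421.546ms=3/7b
10) 7587.822ms=54/7b +421.546ms=3/7b
11) 8009.368ms=57/7b +843.091ms=6/7b
12) 8852.459ms=9b +590.164ms=3/5b
13) 9442.623ms=48/5b +590.164ms=3/5b
14) 10032.787ms=51/5b +590.164ms=3/5b
15) 10622.951ms=54/5b +590.164ms=3/5b
16) 11213.115ms=57/5b +590.164ms=3/5b
Σ=12b of 12 (61bpm 3/8) — PASS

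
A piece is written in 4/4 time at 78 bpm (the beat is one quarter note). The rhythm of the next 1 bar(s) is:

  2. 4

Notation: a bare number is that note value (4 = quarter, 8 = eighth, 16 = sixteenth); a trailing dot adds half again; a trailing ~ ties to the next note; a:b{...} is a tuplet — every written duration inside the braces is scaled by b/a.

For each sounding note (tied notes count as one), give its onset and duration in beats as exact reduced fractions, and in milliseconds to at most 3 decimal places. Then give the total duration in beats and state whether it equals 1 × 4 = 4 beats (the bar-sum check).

1) 0.0ms=0b +2307.692ms=3b
2) 2307.692ms=3b +769.231ms=1b
Σ=4b of 4 (78bpm 4/4) — PASS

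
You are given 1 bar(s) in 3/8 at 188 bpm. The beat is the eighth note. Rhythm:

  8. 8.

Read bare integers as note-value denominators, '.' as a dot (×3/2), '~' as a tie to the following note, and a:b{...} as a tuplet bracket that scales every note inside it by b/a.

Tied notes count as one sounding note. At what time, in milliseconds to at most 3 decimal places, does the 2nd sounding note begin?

1. 0.0ms @ 0 + 478.723ms (3/2)
2. 478.723ms @ 3/2 + 478.723ms (3/2)

note 2 onset = 3/2b = 478.723ms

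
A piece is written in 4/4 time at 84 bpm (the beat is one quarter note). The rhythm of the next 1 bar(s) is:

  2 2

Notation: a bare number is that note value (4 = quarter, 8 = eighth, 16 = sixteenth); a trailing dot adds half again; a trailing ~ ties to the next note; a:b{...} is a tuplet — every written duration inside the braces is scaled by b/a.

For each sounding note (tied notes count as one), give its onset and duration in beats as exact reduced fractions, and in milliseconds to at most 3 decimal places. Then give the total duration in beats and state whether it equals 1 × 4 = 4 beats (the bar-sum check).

1) 0.0ms=0b +1428.571ms=2b
2) 1428.571ms=2b +1428.571ms=2b
Σ=4b of 4 (84bpm 4/4) — PASS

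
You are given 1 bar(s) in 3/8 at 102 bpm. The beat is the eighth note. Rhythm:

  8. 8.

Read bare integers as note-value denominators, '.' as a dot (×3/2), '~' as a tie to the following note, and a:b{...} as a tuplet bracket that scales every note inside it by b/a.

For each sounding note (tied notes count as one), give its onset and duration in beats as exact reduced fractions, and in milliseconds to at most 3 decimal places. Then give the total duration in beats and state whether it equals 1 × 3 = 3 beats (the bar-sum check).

1) 0.0ms=0b +882.353ms=3/2b
2) 882.353ms=3/2b +882.353ms=3/2b
Σ=3b of 3 (102bpm 3/8) — PASS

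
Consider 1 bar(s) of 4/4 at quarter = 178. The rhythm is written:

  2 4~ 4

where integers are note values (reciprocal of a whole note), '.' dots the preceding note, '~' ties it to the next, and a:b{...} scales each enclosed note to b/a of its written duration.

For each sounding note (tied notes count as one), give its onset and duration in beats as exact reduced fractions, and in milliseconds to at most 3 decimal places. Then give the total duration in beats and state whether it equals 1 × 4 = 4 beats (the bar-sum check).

1) 0.0ms=0b +674.157ms=2b
2) 674.157ms=2b +674.157ms=2b
Σ=4b of 4 (178bpm 4/4) — PASS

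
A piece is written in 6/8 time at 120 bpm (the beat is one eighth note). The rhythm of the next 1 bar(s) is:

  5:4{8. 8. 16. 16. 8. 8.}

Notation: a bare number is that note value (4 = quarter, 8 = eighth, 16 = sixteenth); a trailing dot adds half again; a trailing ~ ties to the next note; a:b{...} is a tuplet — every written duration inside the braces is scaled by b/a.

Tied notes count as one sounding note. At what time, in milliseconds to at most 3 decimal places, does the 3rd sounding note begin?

note 3 onset = 12/5b = 1200.0ms

1. 0.0ms @ 0 + 600.0ms (6/5)
2. 600.0ms @ 6/5 + 600.0ms (6/5)
3. 1200.0ms @ 12/5 + 300.0ms (3/5)
4. 1500.0ms @ 3 + 300.0ms (3/5)
5. 1800.0ms @ 18/5 + 600.0ms (6/5)
6. 2400.0ms @ 24/5 + 600.0ms (6/5)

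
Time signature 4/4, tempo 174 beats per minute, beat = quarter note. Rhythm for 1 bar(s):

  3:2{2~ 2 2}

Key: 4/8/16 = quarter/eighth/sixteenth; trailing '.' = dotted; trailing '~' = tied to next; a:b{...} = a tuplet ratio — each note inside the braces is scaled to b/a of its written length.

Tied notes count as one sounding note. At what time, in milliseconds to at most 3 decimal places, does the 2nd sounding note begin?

note 2 onset = 8/3b = 919.54ms

1. 0.0ms @ 0 + 919.54ms (8/3)
2. 919.54ms @ 8/3 + 459.77ms (4/3)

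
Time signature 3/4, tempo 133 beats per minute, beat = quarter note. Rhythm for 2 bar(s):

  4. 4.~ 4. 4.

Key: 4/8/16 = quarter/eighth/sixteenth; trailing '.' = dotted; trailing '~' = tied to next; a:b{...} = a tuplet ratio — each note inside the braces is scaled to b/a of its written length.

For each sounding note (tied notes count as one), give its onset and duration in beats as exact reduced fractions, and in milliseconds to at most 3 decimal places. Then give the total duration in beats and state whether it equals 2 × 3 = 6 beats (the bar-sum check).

1) 0.0ms=0b +676.692ms=3/2b
2) 676.692ms=3/2b +1353.383ms=3b
3) 2030.075ms=9/2b +676.692ms=3/2b
Σ=6b of 6 (133bpm 3/4) — PASS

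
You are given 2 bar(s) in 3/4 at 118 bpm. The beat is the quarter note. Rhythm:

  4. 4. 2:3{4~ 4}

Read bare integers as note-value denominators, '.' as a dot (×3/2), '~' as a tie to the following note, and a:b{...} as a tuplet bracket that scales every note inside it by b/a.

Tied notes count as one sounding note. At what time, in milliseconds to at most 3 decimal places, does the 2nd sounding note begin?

1. 0.0ms @ 0 + 762.712ms (3/2)
2. 762.712ms @ 3/2 + 762.712ms (3/2)
3. 1525.424ms @ 3 + 1525.424ms (3)

note 2 onset = 3/2b = 762.712ms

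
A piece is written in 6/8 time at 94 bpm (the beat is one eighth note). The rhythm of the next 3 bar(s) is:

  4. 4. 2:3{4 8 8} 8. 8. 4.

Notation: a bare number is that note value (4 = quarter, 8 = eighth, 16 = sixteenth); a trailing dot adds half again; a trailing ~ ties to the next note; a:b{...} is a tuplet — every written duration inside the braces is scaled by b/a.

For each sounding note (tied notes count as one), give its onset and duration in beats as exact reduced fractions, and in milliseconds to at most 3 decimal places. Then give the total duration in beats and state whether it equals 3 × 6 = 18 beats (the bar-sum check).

1) 0.0ms=0b +1914.894ms=3b
2) 1914.894ms=3b +1914.894ms=3b
3) 3829.787ms=6b +1914.894ms=3b
4) 5744.681ms=9b +957.447ms=3/2b
5) 6702.128ms=21/2b +957.447ms=3/2b
6) 7659.574ms=12b +957.447ms=3/2b
7) 8617.021ms=27/2b +957.447ms=3/2b
8) 9574.468ms=15b +1914.894ms=3b
Σ=18b of 18 (94bpm 6/8) — PASS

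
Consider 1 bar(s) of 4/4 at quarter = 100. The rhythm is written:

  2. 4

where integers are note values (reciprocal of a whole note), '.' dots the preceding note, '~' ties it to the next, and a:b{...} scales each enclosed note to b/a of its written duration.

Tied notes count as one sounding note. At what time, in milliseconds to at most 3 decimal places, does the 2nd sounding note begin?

1. 0.0ms @ 0 + 1800.0ms (3)
2. 1800.0ms @ 3 + 600.0ms (1)

note 2 onset = 3b = 1800.0ms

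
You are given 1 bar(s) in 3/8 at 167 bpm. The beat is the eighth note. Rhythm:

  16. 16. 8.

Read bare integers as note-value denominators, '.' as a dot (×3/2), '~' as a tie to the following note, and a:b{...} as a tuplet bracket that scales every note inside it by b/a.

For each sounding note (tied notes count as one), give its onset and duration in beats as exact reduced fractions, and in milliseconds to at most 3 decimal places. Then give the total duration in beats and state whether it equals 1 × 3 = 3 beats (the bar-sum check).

1) 0.0ms=0b +269.461ms=3/4b
2) 269.461ms=3/4b +269.461ms=3/4b
3) 538.922ms=3/2b +538.922ms=3/2b
Σ=3b of 3 (167bpm 3/8) — PASS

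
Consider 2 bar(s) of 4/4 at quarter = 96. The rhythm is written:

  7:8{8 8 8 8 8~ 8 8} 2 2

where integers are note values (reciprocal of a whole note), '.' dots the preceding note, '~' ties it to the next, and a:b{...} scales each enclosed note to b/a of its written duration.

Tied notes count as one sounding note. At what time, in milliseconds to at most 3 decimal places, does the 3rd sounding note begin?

note 3 onset = 8/7b = 714.286ms

1. 0.0ms @ 0 + 357.143ms (4/7)
2. 357.143ms @ 4/7 + 357.143ms (4/7)
3. 714.286ms @ 8/7 + 357.143ms (4/7)
4. 1071.429ms @ 12/7 + 357.143ms (4/7)
5. 1428.571ms @ 16/7 + 714.286ms (8/7)
6. 2142.857ms @ 24/7 + 357.143ms (4/7)
7. 2500.0ms @ 4 + 1250.0ms (2)
8. 3750.0ms @ 6 + 1250.0ms (2)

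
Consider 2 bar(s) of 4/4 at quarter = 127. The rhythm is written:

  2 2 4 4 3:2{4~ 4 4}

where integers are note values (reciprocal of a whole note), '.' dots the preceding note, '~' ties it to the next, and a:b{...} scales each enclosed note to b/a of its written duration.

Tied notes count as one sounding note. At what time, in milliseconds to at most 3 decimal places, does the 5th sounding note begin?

1. 0.0ms @ 0 + 944.882ms (2)
2. 944.882ms @ 2 + 944.882ms (2)
3. 1889.764ms @ 4 + 472.441ms (1)
4. 2362.205ms @ 5 + 472.441ms (1)
5. 2834.646ms @ 6 + 629.921ms (4/3)
6. 3464.567ms @ 22/3 + 314.961ms (2/3)

note 5 onset = 6b = 2834.646ms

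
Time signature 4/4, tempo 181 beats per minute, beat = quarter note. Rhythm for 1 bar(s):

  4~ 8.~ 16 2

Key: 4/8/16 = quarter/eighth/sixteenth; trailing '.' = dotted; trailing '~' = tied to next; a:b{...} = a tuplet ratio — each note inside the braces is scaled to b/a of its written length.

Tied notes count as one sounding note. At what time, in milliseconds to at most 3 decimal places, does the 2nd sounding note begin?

1. 0.0ms @ 0 + 662.983ms (2)
2. 662.983ms @ 2 + 662.983ms (2)

note 2 onset = 2b = 662.983ms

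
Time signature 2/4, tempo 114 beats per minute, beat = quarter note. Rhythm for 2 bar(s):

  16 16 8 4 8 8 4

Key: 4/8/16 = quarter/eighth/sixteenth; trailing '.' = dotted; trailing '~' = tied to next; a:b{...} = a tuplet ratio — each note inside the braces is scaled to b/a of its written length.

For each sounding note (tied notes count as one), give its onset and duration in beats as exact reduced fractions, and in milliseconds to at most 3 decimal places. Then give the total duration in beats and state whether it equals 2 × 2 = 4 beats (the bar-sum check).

1) 0.0ms=0b +131.579ms=1/4b
2) 131.579ms=1/4b +131.579ms=1/4b
3) 263.158ms=1/2b +263.158ms=1/2b
4) 526.316ms=1b +526.316ms=1b
5) 1052.632ms=2b +263.158ms=1/2b
6) 1315.789ms=5/2b +263.158ms=1/2b
7) 1578.947ms=3b +526.316ms=1b
Σ=4b of 4 (114bpm 2/4) — PASS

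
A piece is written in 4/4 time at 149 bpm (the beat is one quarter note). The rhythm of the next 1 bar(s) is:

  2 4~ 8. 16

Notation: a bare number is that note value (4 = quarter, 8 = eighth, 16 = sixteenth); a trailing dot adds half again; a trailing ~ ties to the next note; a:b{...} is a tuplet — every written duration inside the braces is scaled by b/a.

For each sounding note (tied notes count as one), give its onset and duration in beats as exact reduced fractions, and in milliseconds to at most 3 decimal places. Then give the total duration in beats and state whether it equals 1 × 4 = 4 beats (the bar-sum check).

1) 0.0ms=0b +805.369ms=2b
2) 805.369ms=2b +704.698ms=7/4b
3) 1510.067ms=15/4b +100.671ms=1/4b
Σ=4b of 4 (149bpm 4/4) — PASS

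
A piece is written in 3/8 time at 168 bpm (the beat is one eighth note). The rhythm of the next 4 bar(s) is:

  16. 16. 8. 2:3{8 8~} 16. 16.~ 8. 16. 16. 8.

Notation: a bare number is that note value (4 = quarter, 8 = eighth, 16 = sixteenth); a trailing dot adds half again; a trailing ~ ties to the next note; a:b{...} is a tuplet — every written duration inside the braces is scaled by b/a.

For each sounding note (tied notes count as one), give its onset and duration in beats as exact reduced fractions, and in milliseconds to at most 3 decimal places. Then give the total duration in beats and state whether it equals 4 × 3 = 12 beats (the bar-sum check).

1) 0.0ms=0b +267.857ms=3/4b
2) 267.857ms=3/4b +267.857ms=3/4b
3) 535.714ms=3/2b +535.714ms=3/2b
4) 1071.429ms=3b +535.714ms=3/2b
5) 1607.143ms=9/2b +803.571ms=9/4b
6) 2410.714ms=27/4b +803.571ms=9/4b
7) 3214.286ms=9b +267.857ms=3/4b
8) 3482.143ms=39/4b +267.857ms=3/4b
9) 3750.0ms=21/2b +535.714ms=3/2b
Σ=12b of 12 (168bpm 3/8) — PASS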